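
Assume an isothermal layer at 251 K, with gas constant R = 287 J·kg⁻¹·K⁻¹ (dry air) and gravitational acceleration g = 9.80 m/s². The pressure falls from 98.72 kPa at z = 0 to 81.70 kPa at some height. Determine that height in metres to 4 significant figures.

Scale height: H = RT/g = 287 × 251 / 9.80 = 7350.7 m.
Invert the barometric formula: z = H ln(P₀/P).
P₀/P = 98.72/81.70 = 1.2083; ln(1.2083) = 0.18921.
z = 7350.7 × 0.18921 = 1390.8 m.

z ≈ 1391 m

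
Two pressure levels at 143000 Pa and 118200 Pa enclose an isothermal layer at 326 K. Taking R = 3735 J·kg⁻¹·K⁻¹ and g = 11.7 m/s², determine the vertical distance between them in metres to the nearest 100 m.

Hypsometric equation: Δz = (R T̄/g) ln(P₁/P₂).
R T̄/g = 3735 × 326 / 11.7 = 104070 m.
ln(143000/118200) = ln(1.2098) = 0.19046.
Δz = 104070 × 0.19046 = 19821 m.

Δz ≈ 19800 m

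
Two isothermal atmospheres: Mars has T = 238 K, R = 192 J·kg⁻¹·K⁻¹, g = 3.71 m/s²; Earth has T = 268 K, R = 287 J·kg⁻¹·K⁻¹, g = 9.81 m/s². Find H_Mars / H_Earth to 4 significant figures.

H_Mars/H_Earth ≈ 1.571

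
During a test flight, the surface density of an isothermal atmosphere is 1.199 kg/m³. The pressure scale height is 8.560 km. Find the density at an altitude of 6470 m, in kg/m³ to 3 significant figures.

ρ ≈ 0.563 kg/m³

In an isothermal atmosphere, density decays like pressure: ρ = ρ₀ exp(−z/H).
z/H = 6470.0/8560.0 = 0.75584; exp(−0.75584) = 0.46962.
ρ = 1.199 × 0.46962 = 0.56307 kg/m³.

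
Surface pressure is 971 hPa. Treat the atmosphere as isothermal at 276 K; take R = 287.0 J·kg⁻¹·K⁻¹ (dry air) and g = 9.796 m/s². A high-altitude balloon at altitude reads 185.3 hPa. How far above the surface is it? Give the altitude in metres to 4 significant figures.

Scale height: H = RT/g = 287.0 × 276 / 9.796 = 8086.2 m.
Invert the barometric formula: z = H ln(P₀/P).
P₀/P = 971/185.3 = 5.2402; ln(5.2402) = 1.6564.
z = 8086.2 × 1.6564 = 13394 m.

z ≈ 13390 m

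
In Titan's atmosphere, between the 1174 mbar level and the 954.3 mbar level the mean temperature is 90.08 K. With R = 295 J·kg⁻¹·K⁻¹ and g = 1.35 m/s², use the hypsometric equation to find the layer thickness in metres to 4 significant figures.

Hypsometric equation: Δz = (R T̄/g) ln(P₁/P₂).
R T̄/g = 295 × 90.08 / 1.35 = 19684 m.
ln(1174/954.3) = ln(1.2302) = 0.20718.
Δz = 19684 × 0.20718 = 4078.1 m.

Δz ≈ 4078 m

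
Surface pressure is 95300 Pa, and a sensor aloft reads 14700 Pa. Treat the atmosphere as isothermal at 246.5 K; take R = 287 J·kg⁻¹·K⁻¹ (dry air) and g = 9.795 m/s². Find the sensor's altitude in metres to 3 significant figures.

z ≈ 13500 m

Scale height: H = RT/g = 287 × 246.5 / 9.795 = 7222.6 m.
Invert the barometric formula: z = H ln(P₀/P).
P₀/P = 95300/14700 = 6.4830; ln(6.4830) = 1.8692.
z = 7222.6 × 1.8692 = 13500 m.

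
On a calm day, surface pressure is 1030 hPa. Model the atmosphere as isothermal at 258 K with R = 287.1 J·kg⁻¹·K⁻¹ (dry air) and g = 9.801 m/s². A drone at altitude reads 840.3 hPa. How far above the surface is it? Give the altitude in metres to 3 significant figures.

Scale height: H = RT/g = 287.1 × 258 / 9.801 = 7557.6 m.
Invert the barometric formula: z = H ln(P₀/P).
P₀/P = 1030/840.3 = 1.2258; ln(1.2258) = 0.20359.
z = 7557.6 × 0.20359 = 1538.7 m.

z ≈ 1540 m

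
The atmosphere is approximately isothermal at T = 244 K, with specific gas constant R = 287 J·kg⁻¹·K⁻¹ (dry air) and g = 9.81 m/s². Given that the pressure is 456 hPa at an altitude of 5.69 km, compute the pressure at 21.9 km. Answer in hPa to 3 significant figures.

P ≈ 47.1 hPa

Scale height: H = RT/g = 287 × 244 / 9.81 = 7138.4 m.
Between two levels, P₂ = P₁ exp(−Δz/H) with Δz = z₂ − z₁.
Δz = 21900 − 5690.0 = 16210 m; Δz/H = 16210/7138.4 = 2.2708.
P₂ = 456 × exp(−2.2708) = 456 × 0.10323 = 47.073 hPa.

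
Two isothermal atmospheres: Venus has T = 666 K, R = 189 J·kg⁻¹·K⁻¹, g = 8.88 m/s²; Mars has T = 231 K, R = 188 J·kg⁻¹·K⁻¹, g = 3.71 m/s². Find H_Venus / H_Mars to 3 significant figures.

H = RT/g for each body.
H_Venus = 189 × 666 / 8.88 = 14175 m.
H_Mars = 188 × 231 / 3.71 = 11706 m.
H_Venus/H_Mars = 14175/11706 = 1.2109.

H_Venus/H_Mars ≈ 1.21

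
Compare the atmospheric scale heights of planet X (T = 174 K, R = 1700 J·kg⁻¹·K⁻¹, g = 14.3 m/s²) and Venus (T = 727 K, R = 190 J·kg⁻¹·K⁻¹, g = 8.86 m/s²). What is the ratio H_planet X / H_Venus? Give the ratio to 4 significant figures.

H = RT/g for each body.
H_planet X = 1700 × 174 / 14.3 = 20685 m.
H_Venus = 190 × 727 / 8.86 = 15590 m.
H_planet X/H_Venus = 20685/15590 = 1.3268.

H_planet X/H_Venus ≈ 1.327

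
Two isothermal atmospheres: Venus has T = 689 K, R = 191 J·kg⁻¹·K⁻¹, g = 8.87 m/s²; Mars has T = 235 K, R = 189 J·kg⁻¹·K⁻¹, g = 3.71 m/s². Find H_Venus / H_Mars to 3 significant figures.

H = RT/g for each body.
H_Venus = 191 × 689 / 8.87 = 14836 m.
H_Mars = 189 × 235 / 3.71 = 11972 m.
H_Venus/H_Mars = 14836/11972 = 1.2392.

H_Venus/H_Mars ≈ 1.24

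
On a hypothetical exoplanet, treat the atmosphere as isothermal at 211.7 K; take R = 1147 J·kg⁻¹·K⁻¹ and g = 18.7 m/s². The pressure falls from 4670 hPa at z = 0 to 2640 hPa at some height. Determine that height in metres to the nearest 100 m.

Scale height: H = RT/g = 1147 × 211.7 / 18.7 = 12985 m.
Invert the barometric formula: z = H ln(P₀/P).
P₀/P = 4670/2640 = 1.7689; ln(1.7689) = 0.57036.
z = 12985 × 0.57036 = 7406.1 m.

z ≈ 7400 m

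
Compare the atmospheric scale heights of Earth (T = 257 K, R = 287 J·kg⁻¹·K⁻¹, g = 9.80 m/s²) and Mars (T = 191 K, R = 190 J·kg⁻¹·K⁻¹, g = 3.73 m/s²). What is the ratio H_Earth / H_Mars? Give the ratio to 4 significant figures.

H = RT/g for each body.
H_Earth = 287 × 257 / 9.80 = 7526.4 m.
H_Mars = 190 × 191 / 3.73 = 9729.2 m.
H_Earth/H_Mars = 7526.4/9729.2 = 0.77359.

H_Earth/H_Mars ≈ 0.7736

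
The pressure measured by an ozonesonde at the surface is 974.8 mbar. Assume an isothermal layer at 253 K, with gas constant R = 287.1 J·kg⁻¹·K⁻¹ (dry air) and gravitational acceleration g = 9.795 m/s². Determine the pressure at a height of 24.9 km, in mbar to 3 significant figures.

Scale height: H = RT/g = 287.1 × 253 / 9.795 = 7415.7 m.
Barometric formula: P = P₀ exp(−z/H).
z/H = 24900/7415.7 = 3.3577; exp(−3.3577) = 0.034815.
P = 974.8 × 0.034815 = 33.938 mbar.

P ≈ 33.9 mbar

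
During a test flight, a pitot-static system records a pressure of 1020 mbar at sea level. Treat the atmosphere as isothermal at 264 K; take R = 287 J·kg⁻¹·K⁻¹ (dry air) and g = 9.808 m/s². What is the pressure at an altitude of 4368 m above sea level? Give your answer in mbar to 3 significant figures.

P ≈ 579 mbar

Scale height: H = RT/g = 287 × 264 / 9.808 = 7725.1 m.
Barometric formula: P = P₀ exp(−z/H).
z/H = 4368.0/7725.1 = 0.56543; exp(−0.56543) = 0.56812.
P = 1020 × 0.56812 = 579.48 mbar.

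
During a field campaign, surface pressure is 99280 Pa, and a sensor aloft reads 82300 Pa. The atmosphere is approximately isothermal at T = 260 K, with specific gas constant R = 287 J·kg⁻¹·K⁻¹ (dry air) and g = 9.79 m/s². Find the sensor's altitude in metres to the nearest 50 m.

Scale height: H = RT/g = 287 × 260 / 9.79 = 7622.1 m.
Invert the barometric formula: z = H ln(P₀/P).
P₀/P = 99280/82300 = 1.2063; ln(1.2063) = 0.18756.
z = 7622.1 × 0.18756 = 1429.6 m.

z ≈ 1450 m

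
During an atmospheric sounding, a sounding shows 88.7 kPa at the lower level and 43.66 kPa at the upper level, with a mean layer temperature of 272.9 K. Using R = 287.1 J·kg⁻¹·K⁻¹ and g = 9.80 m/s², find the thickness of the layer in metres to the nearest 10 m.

Hypsometric equation: Δz = (R T̄/g) ln(P₁/P₂).
R T̄/g = 287.1 × 272.9 / 9.80 = 7994.9 m.
ln(88.7/43.66) = ln(2.0316) = 0.70882.
Δz = 7994.9 × 0.70882 = 5666.9 m.

Δz ≈ 5670 m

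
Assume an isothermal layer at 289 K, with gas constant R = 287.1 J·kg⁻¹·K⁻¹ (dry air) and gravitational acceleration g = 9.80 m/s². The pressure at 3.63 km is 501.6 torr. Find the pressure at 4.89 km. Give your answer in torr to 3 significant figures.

P ≈ 432 torr

Scale height: H = RT/g = 287.1 × 289 / 9.80 = 8466.5 m.
Between two levels, P₂ = P₁ exp(−Δz/H) with Δz = z₂ − z₁.
Δz = 4890.0 − 3630.0 = 1260.0 m; Δz/H = 1260.0/8466.5 = 0.14882.
P₂ = 501.6 × exp(−0.14882) = 501.6 × 0.86172 = 432.24 torr.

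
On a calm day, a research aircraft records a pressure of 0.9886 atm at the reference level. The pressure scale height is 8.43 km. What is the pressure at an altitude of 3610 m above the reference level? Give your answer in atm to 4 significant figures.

P ≈ 0.6442 atm

Barometric formula: P = P₀ exp(−z/H).
z/H = 3610.0/8430.0 = 0.42823; exp(−0.42823) = 0.65166.
P = 0.9886 × 0.65166 = 0.64423 atm.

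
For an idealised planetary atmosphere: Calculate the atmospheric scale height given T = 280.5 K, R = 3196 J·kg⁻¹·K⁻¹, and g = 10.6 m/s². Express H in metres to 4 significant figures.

H ≈ 84570 m

The scale height of an isothermal atmosphere is H = RT/g.
H = 3196 × 280.5 / 10.6 = 896480/10.6 = 84574 m.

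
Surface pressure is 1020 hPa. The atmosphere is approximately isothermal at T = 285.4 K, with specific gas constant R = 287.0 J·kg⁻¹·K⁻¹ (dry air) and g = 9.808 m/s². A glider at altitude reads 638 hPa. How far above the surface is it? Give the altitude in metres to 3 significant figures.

z ≈ 3920 m

Scale height: H = RT/g = 287.0 × 285.4 / 9.808 = 8351.3 m.
Invert the barometric formula: z = H ln(P₀/P).
P₀/P = 1020/638 = 1.5987; ln(1.5987) = 0.46919.
z = 8351.3 × 0.46919 = 3918.3 m.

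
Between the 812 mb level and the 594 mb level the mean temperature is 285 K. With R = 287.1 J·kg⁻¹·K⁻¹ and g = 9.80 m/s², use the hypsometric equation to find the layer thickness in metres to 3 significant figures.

Hypsometric equation: Δz = (R T̄/g) ln(P₁/P₂).
R T̄/g = 287.1 × 285 / 9.80 = 8349.3 m.
ln(812/594) = ln(1.3670) = 0.31262.
Δz = 8349.3 × 0.31262 = 2610.2 m.

Δz ≈ 2610 m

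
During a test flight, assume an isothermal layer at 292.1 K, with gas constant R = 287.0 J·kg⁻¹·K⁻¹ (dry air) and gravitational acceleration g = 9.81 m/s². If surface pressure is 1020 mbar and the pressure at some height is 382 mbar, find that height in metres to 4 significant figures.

z ≈ 8393 m

Scale height: H = RT/g = 287.0 × 292.1 / 9.81 = 8545.6 m.
Invert the barometric formula: z = H ln(P₀/P).
P₀/P = 1020/382 = 2.6702; ln(2.6702) = 0.98215.
z = 8545.6 × 0.98215 = 8393.1 m.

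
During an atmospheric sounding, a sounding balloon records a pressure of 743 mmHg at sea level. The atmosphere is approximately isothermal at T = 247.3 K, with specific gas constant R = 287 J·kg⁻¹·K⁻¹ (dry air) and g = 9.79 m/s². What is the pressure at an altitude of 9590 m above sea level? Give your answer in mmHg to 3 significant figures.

P ≈ 198 mmHg

Scale height: H = RT/g = 287 × 247.3 / 9.79 = 7249.8 m.
Barometric formula: P = P₀ exp(−z/H).
z/H = 9590.0/7249.8 = 1.3228; exp(−1.3228) = 0.26639.
P = 743 × 0.26639 = 197.93 mmHg.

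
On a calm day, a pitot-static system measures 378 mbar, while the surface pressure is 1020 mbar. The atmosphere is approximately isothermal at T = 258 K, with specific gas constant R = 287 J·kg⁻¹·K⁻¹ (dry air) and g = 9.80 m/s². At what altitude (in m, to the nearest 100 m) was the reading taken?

z ≈ 7500 m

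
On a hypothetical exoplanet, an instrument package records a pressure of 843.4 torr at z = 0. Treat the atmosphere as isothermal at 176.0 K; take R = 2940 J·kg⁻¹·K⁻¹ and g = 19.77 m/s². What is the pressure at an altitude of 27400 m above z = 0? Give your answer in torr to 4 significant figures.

Scale height: H = RT/g = 2940 × 176.0 / 19.77 = 26173 m.
Barometric formula: P = P₀ exp(−z/H).
z/H = 27400/26173 = 1.0469; exp(−1.0469) = 0.35102.
P = 843.4 × 0.35102 = 296.05 torr.

P ≈ 296.1 torr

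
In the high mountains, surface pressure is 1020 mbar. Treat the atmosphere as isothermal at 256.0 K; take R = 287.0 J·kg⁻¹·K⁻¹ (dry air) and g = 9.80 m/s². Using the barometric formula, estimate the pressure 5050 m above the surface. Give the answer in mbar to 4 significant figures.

Scale height: H = RT/g = 287.0 × 256.0 / 9.80 = 7497.1 m.
Barometric formula: P = P₀ exp(−z/H).
z/H = 5050.0/7497.1 = 0.67359; exp(−0.67359) = 0.50987.
P = 1020 × 0.50987 = 520.07 mbar.

P ≈ 520.1 mbar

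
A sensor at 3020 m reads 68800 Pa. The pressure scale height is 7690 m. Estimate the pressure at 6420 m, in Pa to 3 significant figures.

Between two levels, P₂ = P₁ exp(−Δz/H) with Δz = z₂ − z₁.
Δz = 6420.0 − 3020.0 = 3400.0 m; Δz/H = 3400.0/7690.0 = 0.44213.
P₂ = 68800 × exp(−0.44213) = 68800 × 0.64267 = 44216 Pa.

P ≈ 44200 Pa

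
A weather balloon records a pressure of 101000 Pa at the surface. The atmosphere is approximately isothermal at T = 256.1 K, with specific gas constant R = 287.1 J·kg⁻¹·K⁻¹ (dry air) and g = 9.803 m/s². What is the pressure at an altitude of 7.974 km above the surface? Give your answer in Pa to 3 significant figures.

P ≈ 34900 Pa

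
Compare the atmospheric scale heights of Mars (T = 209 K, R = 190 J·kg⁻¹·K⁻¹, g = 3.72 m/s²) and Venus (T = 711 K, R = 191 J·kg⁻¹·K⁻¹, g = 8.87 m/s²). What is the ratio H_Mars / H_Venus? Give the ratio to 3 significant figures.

H = RT/g for each body.
H_Mars = 190 × 209 / 3.72 = 10675 m.
H_Venus = 191 × 711 / 8.87 = 15310 m.
H_Mars/H_Venus = 10675/15310 = 0.69726.

H_Mars/H_Venus ≈ 0.697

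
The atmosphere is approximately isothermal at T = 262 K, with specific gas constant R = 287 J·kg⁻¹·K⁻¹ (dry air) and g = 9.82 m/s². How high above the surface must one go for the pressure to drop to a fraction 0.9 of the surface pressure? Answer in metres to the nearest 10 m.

z ≈ 810 m

Scale height: H = RT/g = 287 × 262 / 9.82 = 7657.2 m.
Set P/P₀ = exp(−z/H) = 0.9, so z = −H ln(0.9).
−ln(0.9) = 0.10536; z = 7657.2 × 0.10536 = 806.76 m.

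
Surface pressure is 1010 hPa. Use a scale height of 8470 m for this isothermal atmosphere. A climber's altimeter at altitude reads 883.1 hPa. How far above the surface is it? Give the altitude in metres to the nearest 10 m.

z ≈ 1140 m

Invert the barometric formula: z = H ln(P₀/P).
P₀/P = 1010/883.1 = 1.1437; ln(1.1437) = 0.13427.
z = 8470.0 × 0.13427 = 1137.3 m.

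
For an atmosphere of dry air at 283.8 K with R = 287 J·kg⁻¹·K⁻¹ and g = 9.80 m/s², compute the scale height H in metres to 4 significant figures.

The scale height of an isothermal atmosphere is H = RT/g.
H = 287 × 283.8 / 9.80 = 81451/9.80 = 8311.3 m.

H ≈ 8311 m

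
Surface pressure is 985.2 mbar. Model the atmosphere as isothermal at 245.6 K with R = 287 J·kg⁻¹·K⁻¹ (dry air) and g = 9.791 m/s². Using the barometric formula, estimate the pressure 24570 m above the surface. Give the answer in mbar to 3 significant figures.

P ≈ 32.5 mbar

Scale height: H = RT/g = 287 × 245.6 / 9.791 = 7199.2 m.
Barometric formula: P = P₀ exp(−z/H).
z/H = 24570/7199.2 = 3.4129; exp(−3.4129) = 0.032946.
P = 985.2 × 0.032946 = 32.458 mbar.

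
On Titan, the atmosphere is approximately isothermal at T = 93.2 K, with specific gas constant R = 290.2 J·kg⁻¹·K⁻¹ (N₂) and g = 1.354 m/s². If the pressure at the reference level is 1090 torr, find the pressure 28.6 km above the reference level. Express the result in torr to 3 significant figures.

P ≈ 260 torr

Scale height: H = RT/g = 290.2 × 93.2 / 1.354 = 19975 m.
Barometric formula: P = P₀ exp(−z/H).
z/H = 28600/19975 = 1.4318; exp(−1.4318) = 0.23888.
P = 1090 × 0.23888 = 260.38 torr.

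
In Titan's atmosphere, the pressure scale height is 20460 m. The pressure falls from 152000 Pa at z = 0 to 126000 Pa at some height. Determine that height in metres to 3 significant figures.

z ≈ 3840 m

Invert the barometric formula: z = H ln(P₀/P).
P₀/P = 152000/126000 = 1.2063; ln(1.2063) = 0.18756.
z = 20460 × 0.18756 = 3837.5 m.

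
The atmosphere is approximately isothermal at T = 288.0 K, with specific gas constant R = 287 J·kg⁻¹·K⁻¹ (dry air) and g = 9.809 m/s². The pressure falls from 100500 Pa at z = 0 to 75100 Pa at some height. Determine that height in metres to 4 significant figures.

z ≈ 2455 m

Scale height: H = RT/g = 287 × 288.0 / 9.809 = 8426.5 m.
Invert the barometric formula: z = H ln(P₀/P).
P₀/P = 100500/75100 = 1.3382; ln(1.3382) = 0.29133.
z = 8426.5 × 0.29133 = 2454.9 m.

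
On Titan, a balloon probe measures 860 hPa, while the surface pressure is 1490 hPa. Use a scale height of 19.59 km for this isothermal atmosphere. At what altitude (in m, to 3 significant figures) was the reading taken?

z ≈ 10800 m

Invert the barometric formula: z = H ln(P₀/P).
P₀/P = 1490/860 = 1.7326; ln(1.7326) = 0.54962.
z = 19590 × 0.54962 = 10767 m.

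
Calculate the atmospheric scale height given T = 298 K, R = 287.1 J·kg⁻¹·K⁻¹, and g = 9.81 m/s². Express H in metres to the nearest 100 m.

The scale height of an isothermal atmosphere is H = RT/g.
H = 287.1 × 298 / 9.81 = 85556/9.81 = 8721.3 m.

H ≈ 8700 m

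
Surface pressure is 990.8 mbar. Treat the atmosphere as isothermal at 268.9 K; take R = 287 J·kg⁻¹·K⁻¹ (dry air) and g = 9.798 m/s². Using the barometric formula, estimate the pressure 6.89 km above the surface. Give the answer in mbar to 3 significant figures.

Scale height: H = RT/g = 287 × 268.9 / 9.798 = 7876.5 m.
Barometric formula: P = P₀ exp(−z/H).
z/H = 6890.0/7876.5 = 0.87475; exp(−0.87475) = 0.41697.
P = 990.8 × 0.41697 = 413.13 mbar.

P ≈ 413 mbar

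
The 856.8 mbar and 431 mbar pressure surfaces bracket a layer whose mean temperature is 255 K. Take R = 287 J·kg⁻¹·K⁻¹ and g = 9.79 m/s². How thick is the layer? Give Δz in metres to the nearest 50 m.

Δz ≈ 5150 m

Hypsometric equation: Δz = (R T̄/g) ln(P₁/P₂).
R T̄/g = 287 × 255 / 9.79 = 7475.5 m.
ln(856.8/431) = ln(1.9879) = 0.68708.
Δz = 7475.5 × 0.68708 = 5136.3 m.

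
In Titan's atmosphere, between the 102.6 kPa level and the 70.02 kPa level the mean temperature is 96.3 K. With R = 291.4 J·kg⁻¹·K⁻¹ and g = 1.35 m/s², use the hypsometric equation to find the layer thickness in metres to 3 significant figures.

Δz ≈ 7940 m

Hypsometric equation: Δz = (R T̄/g) ln(P₁/P₂).
R T̄/g = 291.4 × 96.3 / 1.35 = 20787 m.
ln(102.6/70.02) = ln(1.4653) = 0.38206.
Δz = 20787 × 0.38206 = 7941.9 m.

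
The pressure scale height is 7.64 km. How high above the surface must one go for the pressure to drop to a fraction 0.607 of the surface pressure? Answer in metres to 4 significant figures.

z ≈ 3814 m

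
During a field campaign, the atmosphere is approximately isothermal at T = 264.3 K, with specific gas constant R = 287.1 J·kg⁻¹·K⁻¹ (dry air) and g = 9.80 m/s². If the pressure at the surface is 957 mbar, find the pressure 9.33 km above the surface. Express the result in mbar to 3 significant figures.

P ≈ 287 mbar

Scale height: H = RT/g = 287.1 × 264.3 / 9.80 = 7742.9 m.
Barometric formula: P = P₀ exp(−z/H).
z/H = 9330.0/7742.9 = 1.2050; exp(−1.2050) = 0.29969.
P = 957 × 0.29969 = 286.80 mbar.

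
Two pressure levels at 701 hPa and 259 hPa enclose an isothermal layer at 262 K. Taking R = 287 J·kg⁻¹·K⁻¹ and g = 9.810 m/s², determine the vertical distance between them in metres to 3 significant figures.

Hypsometric equation: Δz = (R T̄/g) ln(P₁/P₂).
R T̄/g = 287 × 262 / 9.810 = 7665.0 m.
ln(701/259) = ln(2.7066) = 0.99569.
Δz = 7665.0 × 0.99569 = 7632.0 m.

Δz ≈ 7630 m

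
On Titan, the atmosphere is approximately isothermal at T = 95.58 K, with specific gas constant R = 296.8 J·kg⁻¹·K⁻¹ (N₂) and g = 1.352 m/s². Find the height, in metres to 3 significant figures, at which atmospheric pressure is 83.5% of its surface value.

Scale height: H = RT/g = 296.8 × 95.58 / 1.352 = 20982 m.
Set P/P₀ = exp(−z/H) = 0.835, so z = −H ln(0.835).
−ln(0.835) = 0.18032; z = 20982 × 0.18032 = 3783.5 m.

z ≈ 3780 m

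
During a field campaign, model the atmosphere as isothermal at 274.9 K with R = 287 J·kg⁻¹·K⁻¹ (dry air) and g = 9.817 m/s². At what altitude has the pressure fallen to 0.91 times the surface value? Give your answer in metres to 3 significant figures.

Scale height: H = RT/g = 287 × 274.9 / 9.817 = 8036.7 m.
Set P/P₀ = exp(−z/H) = 0.91, so z = −H ln(0.91).
−ln(0.91) = 0.094311; z = 8036.7 × 0.094311 = 757.95 m.

z ≈ 758 m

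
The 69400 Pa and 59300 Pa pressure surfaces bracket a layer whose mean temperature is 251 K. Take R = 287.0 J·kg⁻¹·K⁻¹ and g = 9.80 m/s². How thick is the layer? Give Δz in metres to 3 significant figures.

Hypsometric equation: Δz = (R T̄/g) ln(P₁/P₂).
R T̄/g = 287.0 × 251 / 9.80 = 7350.7 m.
ln(69400/59300) = ln(1.1703) = 0.15726.
Δz = 7350.7 × 0.15726 = 1156.0 m.

Δz ≈ 1160 m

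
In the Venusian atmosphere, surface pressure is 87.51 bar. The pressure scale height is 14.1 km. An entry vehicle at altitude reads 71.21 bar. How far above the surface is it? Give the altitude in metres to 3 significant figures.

Invert the barometric formula: z = H ln(P₀/P).
P₀/P = 87.51/71.21 = 1.2289; ln(1.2289) = 0.20612.
z = 14100 × 0.20612 = 2906.3 m.

z ≈ 2910 m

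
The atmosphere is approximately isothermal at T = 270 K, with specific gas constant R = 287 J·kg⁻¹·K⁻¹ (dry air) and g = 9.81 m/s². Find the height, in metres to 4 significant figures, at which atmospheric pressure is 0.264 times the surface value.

z ≈ 10520 m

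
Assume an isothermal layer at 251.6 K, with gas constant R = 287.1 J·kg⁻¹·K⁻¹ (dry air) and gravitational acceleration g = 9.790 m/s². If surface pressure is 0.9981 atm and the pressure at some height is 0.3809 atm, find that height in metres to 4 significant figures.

z ≈ 7108 m

Scale height: H = RT/g = 287.1 × 251.6 / 9.790 = 7378.4 m.
Invert the barometric formula: z = H ln(P₀/P).
P₀/P = 0.9981/0.3809 = 2.6204; ln(2.6204) = 0.96333.
z = 7378.4 × 0.96333 = 7107.8 m.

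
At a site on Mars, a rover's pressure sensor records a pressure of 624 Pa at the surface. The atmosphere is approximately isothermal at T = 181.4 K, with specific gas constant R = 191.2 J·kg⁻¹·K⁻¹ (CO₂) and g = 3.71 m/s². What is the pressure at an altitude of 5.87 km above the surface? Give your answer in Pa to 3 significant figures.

P ≈ 333 Pa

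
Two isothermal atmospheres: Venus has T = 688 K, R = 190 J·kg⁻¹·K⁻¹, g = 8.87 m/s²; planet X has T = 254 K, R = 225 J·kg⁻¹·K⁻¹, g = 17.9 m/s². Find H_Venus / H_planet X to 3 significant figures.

H_Venus/H_planet X ≈ 4.62

H = RT/g for each body.
H_Venus = 190 × 688 / 8.87 = 14737 m.
H_planet X = 225 × 254 / 17.9 = 3192.7 m.
H_Venus/H_planet X = 14737/3192.7 = 4.6158.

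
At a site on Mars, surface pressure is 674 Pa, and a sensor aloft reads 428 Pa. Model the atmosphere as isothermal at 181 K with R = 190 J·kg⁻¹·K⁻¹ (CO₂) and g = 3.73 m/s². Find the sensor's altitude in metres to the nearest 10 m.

Scale height: H = RT/g = 190 × 181 / 3.73 = 9219.8 m.
Invert the barometric formula: z = H ln(P₀/P).
P₀/P = 674/428 = 1.5748; ln(1.5748) = 0.45413.
z = 9219.8 × 0.45413 = 4187.0 m.

z ≈ 4190 m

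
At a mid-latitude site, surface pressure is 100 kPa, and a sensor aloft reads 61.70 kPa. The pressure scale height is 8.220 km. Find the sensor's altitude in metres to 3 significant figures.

z ≈ 3970 m

Invert the barometric formula: z = H ln(P₀/P).
P₀/P = 100/61.70 = 1.6207; ln(1.6207) = 0.48286.
z = 8220.0 × 0.48286 = 3969.1 m.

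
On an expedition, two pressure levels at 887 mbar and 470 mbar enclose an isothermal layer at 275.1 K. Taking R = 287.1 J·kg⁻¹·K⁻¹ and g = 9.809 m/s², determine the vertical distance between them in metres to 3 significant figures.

Hypsometric equation: Δz = (R T̄/g) ln(P₁/P₂).
R T̄/g = 287.1 × 275.1 / 9.809 = 8051.9 m.
ln(887/470) = ln(1.8872) = 0.63509.
Δz = 8051.9 × 0.63509 = 5113.7 m.

Δz ≈ 5110 m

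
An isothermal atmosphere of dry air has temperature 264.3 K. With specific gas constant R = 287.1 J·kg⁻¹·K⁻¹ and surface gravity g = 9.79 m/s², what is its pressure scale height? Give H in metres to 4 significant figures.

The scale height of an isothermal atmosphere is H = RT/g.
H = 287.1 × 264.3 / 9.79 = 75881/9.79 = 7750.9 m.

H ≈ 7751 m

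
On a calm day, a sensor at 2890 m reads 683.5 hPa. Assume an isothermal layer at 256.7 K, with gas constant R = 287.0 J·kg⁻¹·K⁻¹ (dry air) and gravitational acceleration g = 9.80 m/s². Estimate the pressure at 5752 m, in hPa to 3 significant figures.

P ≈ 467 hPa

Scale height: H = RT/g = 287.0 × 256.7 / 9.80 = 7517.6 m.
Between two levels, P₂ = P₁ exp(−Δz/H) with Δz = z₂ − z₁.
Δz = 5752.0 − 2890.0 = 2862.0 m; Δz/H = 2862.0/7517.6 = 0.38071.
P₂ = 683.5 × exp(−0.38071) = 683.5 × 0.68338 = 467.09 hPa.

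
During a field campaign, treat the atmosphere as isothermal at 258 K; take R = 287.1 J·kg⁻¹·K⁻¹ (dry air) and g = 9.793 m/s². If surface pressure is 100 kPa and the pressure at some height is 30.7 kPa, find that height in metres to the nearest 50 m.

Scale height: H = RT/g = 287.1 × 258 / 9.793 = 7563.7 m.
Invert the barometric formula: z = H ln(P₀/P).
P₀/P = 100/30.7 = 3.2573; ln(3.2573) = 1.1809.
z = 7563.7 × 1.1809 = 8932.0 m.

z ≈ 8950 m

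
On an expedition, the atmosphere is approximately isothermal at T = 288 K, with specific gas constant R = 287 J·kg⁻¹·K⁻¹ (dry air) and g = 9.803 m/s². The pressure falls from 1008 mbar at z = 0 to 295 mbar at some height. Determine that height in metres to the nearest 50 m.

Scale height: H = RT/g = 287 × 288 / 9.803 = 8431.7 m.
Invert the barometric formula: z = H ln(P₀/P).
P₀/P = 1008/295 = 3.4169; ln(3.4169) = 1.2287.
z = 8431.7 × 1.2287 = 10360 m.

z ≈ 10350 m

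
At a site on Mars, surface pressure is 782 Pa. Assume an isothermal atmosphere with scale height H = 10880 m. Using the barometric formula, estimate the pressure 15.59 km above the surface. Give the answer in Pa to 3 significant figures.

P ≈ 187 Pa

Barometric formula: P = P₀ exp(−z/H).
z/H = 15590/10880 = 1.4329; exp(−1.4329) = 0.23862.
P = 782 × 0.23862 = 186.60 Pa.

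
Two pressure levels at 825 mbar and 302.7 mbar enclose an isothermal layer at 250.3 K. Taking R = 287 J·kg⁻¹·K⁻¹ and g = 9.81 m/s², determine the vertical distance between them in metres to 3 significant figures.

Δz ≈ 7340 m

Hypsometric equation: Δz = (R T̄/g) ln(P₁/P₂).
R T̄/g = 287 × 250.3 / 9.81 = 7322.7 m.
ln(825/302.7) = ln(2.7255) = 1.0027.
Δz = 7322.7 × 1.0027 = 7342.5 m.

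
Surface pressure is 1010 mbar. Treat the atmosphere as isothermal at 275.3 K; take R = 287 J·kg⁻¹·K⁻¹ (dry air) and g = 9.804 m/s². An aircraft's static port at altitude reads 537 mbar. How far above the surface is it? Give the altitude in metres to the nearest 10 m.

z ≈ 5090 m

Scale height: H = RT/g = 287 × 275.3 / 9.804 = 8059.1 m.
Invert the barometric formula: z = H ln(P₀/P).
P₀/P = 1010/537 = 1.8808; ln(1.8808) = 0.63170.
z = 8059.1 × 0.63170 = 5090.9 m.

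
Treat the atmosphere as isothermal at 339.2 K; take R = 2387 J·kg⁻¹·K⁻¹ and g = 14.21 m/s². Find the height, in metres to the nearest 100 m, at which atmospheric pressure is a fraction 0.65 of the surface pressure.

Scale height: H = RT/g = 2387 × 339.2 / 14.21 = 56979 m.
Set P/P₀ = exp(−z/H) = 0.65, so z = −H ln(0.65).
−ln(0.65) = 0.43078; z = 56979 × 0.43078 = 24545 m.

z ≈ 24500 m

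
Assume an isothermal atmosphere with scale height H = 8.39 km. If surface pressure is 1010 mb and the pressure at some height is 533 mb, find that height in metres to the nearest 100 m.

Invert the barometric formula: z = H ln(P₀/P).
P₀/P = 1010/533 = 1.8949; ln(1.8949) = 0.63917.
z = 8390.0 × 0.63917 = 5362.6 m.

z ≈ 5400 m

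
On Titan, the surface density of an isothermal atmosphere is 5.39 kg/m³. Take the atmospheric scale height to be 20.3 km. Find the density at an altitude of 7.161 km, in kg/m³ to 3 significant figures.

In an isothermal atmosphere, density decays like pressure: ρ = ρ₀ exp(−z/H).
z/H = 7161.0/20300 = 0.35276; exp(−0.35276) = 0.70275.
ρ = 5.39 × 0.70275 = 3.7878 kg/m³.

ρ ≈ 3.79 kg/m³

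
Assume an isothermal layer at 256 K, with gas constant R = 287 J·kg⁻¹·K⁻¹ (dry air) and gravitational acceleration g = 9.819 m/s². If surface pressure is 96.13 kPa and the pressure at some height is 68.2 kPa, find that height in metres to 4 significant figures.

Scale height: H = RT/g = 287 × 256 / 9.819 = 7482.6 m.
Invert the barometric formula: z = H ln(P₀/P).
P₀/P = 96.13/68.2 = 1.4095; ln(1.4095) = 0.34324.
z = 7482.6 × 0.34324 = 2568.3 m.

z ≈ 2568 m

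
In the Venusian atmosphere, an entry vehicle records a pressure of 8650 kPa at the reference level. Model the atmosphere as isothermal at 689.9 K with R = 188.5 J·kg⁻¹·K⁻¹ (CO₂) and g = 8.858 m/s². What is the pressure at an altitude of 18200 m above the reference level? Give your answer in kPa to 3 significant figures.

Scale height: H = RT/g = 188.5 × 689.9 / 8.858 = 14681 m.
Barometric formula: P = P₀ exp(−z/H).
z/H = 18200/14681 = 1.2397; exp(−1.2397) = 0.28947.
P = 8650 × 0.28947 = 2503.9 kPa.

P ≈ 2500 kPa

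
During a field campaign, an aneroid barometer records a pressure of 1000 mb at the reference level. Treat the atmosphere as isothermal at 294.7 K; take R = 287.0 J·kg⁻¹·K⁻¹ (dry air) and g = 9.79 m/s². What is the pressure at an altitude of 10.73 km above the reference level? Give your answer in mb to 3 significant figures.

Scale height: H = RT/g = 287.0 × 294.7 / 9.79 = 8639.3 m.
Barometric formula: P = P₀ exp(−z/H).
z/H = 10730/8639.3 = 1.2420; exp(−1.2420) = 0.28881.
P = 1000 × 0.28881 = 288.81 mb.

P ≈ 289 mb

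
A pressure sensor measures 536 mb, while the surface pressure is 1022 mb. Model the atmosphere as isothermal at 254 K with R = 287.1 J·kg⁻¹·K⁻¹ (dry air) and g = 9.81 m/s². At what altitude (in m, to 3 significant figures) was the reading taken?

z ≈ 4800 m

Scale height: H = RT/g = 287.1 × 254 / 9.81 = 7433.6 m.
Invert the barometric formula: z = H ln(P₀/P).
P₀/P = 1022/536 = 1.9067; ln(1.9067) = 0.64537.
z = 7433.6 × 0.64537 = 4797.4 m.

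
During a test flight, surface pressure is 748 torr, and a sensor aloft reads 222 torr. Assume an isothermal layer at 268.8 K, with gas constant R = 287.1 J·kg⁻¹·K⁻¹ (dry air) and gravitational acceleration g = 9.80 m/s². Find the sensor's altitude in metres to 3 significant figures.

z ≈ 9570 m

Scale height: H = RT/g = 287.1 × 268.8 / 9.80 = 7874.7 m.
Invert the barometric formula: z = H ln(P₀/P).
P₀/P = 748/222 = 3.3694; ln(3.3694) = 1.2147.
z = 7874.7 × 1.2147 = 9565.4 m.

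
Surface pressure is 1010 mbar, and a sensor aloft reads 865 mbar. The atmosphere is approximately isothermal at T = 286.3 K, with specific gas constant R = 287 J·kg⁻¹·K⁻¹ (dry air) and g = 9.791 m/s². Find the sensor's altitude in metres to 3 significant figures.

Scale height: H = RT/g = 287 × 286.3 / 9.791 = 8392.2 m.
Invert the barometric formula: z = H ln(P₀/P).
P₀/P = 1010/865 = 1.1676; ln(1.1676) = 0.15495.
z = 8392.2 × 0.15495 = 1300.4 m.

z ≈ 1300 m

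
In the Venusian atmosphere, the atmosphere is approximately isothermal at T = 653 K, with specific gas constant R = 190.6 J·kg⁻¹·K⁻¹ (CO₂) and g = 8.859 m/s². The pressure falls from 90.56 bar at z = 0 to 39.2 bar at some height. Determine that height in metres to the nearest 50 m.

z ≈ 11750 m

Scale height: H = RT/g = 190.6 × 653 / 8.859 = 14049 m.
Invert the barometric formula: z = H ln(P₀/P).
P₀/P = 90.56/39.2 = 2.3102; ln(2.3102) = 0.83733.
z = 14049 × 0.83733 = 11764 m.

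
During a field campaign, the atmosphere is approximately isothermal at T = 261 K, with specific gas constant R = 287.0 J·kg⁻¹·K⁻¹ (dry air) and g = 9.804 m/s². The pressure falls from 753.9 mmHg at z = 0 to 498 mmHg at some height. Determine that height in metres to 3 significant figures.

z ≈ 3170 m

Scale height: H = RT/g = 287.0 × 261 / 9.804 = 7640.5 m.
Invert the barometric formula: z = H ln(P₀/P).
P₀/P = 753.9/498 = 1.5139; ln(1.5139) = 0.41469.
z = 7640.5 × 0.41469 = 3168.4 m.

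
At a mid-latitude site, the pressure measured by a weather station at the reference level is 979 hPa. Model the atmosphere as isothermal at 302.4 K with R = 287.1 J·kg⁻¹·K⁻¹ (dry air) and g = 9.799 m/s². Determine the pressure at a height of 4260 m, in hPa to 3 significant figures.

Scale height: H = RT/g = 287.1 × 302.4 / 9.799 = 8860.0 m.
Barometric formula: P = P₀ exp(−z/H).
z/H = 4260.0/8860.0 = 0.48081; exp(−0.48081) = 0.61828.
P = 979 × 0.61828 = 605.30 hPa.

P ≈ 605 hPa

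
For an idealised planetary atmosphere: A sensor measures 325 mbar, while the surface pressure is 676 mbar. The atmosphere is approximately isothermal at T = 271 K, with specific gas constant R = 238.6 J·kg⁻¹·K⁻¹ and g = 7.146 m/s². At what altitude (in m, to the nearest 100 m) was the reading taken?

z ≈ 6600 m

Scale height: H = RT/g = 238.6 × 271 / 7.146 = 9048.5 m.
Invert the barometric formula: z = H ln(P₀/P).
P₀/P = 676/325 = 2.0800; ln(2.0800) = 0.73237.
z = 9048.5 × 0.73237 = 6626.8 m.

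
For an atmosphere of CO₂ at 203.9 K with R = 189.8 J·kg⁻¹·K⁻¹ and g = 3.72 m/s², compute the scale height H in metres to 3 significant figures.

The scale height of an isothermal atmosphere is H = RT/g.
H = 189.8 × 203.9 / 3.72 = 38700/3.72 = 10403 m.

H ≈ 10400 m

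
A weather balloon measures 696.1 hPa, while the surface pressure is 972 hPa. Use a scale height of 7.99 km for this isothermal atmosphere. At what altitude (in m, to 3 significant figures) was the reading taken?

Invert the barometric formula: z = H ln(P₀/P).
P₀/P = 972/696.1 = 1.3964; ln(1.3964) = 0.33390.
z = 7990.0 × 0.33390 = 2667.9 m.

z ≈ 2670 m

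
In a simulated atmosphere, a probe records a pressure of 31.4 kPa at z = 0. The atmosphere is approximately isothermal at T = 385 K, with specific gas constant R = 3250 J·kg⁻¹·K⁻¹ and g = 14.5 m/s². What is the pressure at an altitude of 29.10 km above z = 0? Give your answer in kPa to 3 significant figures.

P ≈ 22.4 kPa

Scale height: H = RT/g = 3250 × 385 / 14.5 = 86293 m.
Barometric formula: P = P₀ exp(−z/H).
z/H = 29100/86293 = 0.33722; exp(−0.33722) = 0.71375.
P = 31.4 × 0.71375 = 22.412 kPa.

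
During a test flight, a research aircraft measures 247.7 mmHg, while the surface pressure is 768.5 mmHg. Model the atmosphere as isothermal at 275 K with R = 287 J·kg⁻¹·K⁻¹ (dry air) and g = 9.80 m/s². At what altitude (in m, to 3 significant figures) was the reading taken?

z ≈ 9120 m

Scale height: H = RT/g = 287 × 275 / 9.80 = 8053.6 m.
Invert the barometric formula: z = H ln(P₀/P).
P₀/P = 768.5/247.7 = 3.1025; ln(3.1025) = 1.1322.
z = 8053.6 × 1.1322 = 9118.3 m.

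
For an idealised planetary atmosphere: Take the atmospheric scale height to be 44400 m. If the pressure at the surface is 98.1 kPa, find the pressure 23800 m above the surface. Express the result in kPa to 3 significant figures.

P ≈ 57.4 kPa

Barometric formula: P = P₀ exp(−z/H).
z/H = 23800/44400 = 0.53604; exp(−0.53604) = 0.58506.
P = 98.1 × 0.58506 = 57.394 kPa.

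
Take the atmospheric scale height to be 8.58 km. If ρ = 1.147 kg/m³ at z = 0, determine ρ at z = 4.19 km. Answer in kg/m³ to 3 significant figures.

ρ ≈ 0.704 kg/m³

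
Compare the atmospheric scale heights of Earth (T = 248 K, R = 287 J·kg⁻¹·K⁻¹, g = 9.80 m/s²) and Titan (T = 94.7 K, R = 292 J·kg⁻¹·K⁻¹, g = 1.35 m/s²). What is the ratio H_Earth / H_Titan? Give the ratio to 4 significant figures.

H = RT/g for each body.
H_Earth = 287 × 248 / 9.80 = 7262.9 m.
H_Titan = 292 × 94.7 / 1.35 = 20483 m.
H_Earth/H_Titan = 7262.9/20483 = 0.35458.

H_Earth/H_Titan ≈ 0.3546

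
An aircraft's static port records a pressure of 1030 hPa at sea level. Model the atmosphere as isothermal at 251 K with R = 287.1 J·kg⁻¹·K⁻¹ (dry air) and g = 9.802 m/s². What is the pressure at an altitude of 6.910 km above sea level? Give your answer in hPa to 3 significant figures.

Scale height: H = RT/g = 287.1 × 251 / 9.802 = 7351.8 m.
Barometric formula: P = P₀ exp(−z/H).
z/H = 6910.0/7351.8 = 0.93991; exp(−0.93991) = 0.39066.
P = 1030 × 0.39066 = 402.38 hPa.

P ≈ 402 hPa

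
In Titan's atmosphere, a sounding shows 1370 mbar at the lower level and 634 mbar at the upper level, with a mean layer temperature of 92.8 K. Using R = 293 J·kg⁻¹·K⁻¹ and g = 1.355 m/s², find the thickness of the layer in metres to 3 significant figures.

Δz ≈ 15500 m

Hypsometric equation: Δz = (R T̄/g) ln(P₁/P₂).
R T̄/g = 293 × 92.8 / 1.355 = 20067 m.
ln(1370/634) = ln(2.1609) = 0.77052.
Δz = 20067 × 0.77052 = 15462 m.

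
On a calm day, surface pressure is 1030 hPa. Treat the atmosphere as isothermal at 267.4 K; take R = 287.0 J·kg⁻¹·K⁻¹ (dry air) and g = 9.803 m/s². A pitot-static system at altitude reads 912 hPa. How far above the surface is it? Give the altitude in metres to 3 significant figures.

z ≈ 953 m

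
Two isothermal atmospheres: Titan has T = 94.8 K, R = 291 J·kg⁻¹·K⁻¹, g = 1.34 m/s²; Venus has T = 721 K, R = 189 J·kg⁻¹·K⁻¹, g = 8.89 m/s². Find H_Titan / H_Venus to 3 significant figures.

H = RT/g for each body.
H_Titan = 291 × 94.8 / 1.34 = 20587 m.
H_Venus = 189 × 721 / 8.89 = 15328 m.
H_Titan/H_Venus = 20587/15328 = 1.3431.

H_Titan/H_Venus ≈ 1.34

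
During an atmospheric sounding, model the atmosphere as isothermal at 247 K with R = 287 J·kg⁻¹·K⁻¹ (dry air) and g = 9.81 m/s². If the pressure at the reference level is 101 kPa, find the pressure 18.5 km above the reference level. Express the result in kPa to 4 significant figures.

P ≈ 7.807 kPa

Scale height: H = RT/g = 287 × 247 / 9.81 = 7226.2 m.
Barometric formula: P = P₀ exp(−z/H).
z/H = 18500/7226.2 = 2.5601; exp(−2.5601) = 0.077297.
P = 101 × 0.077297 = 7.8070 kPa.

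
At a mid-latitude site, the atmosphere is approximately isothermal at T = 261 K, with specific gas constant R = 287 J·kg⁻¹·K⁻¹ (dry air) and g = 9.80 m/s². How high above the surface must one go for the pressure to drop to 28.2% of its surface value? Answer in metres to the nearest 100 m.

Scale height: H = RT/g = 287 × 261 / 9.80 = 7643.6 m.
Set P/P₀ = exp(−z/H) = 0.282, so z = −H ln(0.282).
−ln(0.282) = 1.2658; z = 7643.6 × 1.2658 = 9675.3 m.

z ≈ 9700 m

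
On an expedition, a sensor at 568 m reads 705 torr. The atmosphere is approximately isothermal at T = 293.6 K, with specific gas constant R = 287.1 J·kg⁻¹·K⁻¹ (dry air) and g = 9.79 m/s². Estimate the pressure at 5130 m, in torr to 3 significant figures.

P ≈ 415 torr

Scale height: H = RT/g = 287.1 × 293.6 / 9.79 = 8610.1 m.
Between two levels, P₂ = P₁ exp(−Δz/H) with Δz = z₂ − z₁.
Δz = 5130.0 − 568.00 = 4562.0 m; Δz/H = 4562.0/8610.1 = 0.52984.
P₂ = 705 × exp(−0.52984) = 705 × 0.58870 = 415.03 torr.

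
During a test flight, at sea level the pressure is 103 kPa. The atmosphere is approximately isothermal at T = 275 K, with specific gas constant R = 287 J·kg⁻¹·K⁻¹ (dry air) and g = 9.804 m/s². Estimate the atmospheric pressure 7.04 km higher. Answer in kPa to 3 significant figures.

P ≈ 43.0 kPa

Scale height: H = RT/g = 287 × 275 / 9.804 = 8050.3 m.
Barometric formula: P = P₀ exp(−z/H).
z/H = 7040.0/8050.3 = 0.87450; exp(−0.87450) = 0.41707.
P = 103 × 0.41707 = 42.958 kPa.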